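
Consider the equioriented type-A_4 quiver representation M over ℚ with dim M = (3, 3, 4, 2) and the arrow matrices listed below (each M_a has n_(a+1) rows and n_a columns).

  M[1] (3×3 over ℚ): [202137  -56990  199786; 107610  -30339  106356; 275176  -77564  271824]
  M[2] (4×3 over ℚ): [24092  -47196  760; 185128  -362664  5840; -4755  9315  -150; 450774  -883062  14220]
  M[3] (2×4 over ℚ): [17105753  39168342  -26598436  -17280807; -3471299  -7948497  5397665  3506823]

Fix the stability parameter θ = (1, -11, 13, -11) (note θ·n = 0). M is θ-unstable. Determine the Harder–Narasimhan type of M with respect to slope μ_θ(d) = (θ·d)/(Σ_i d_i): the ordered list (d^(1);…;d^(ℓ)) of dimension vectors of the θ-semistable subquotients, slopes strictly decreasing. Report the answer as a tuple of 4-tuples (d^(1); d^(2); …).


Interval decomposition of M: I[1,1], I[1,2], I[1,4], I[2,2], I[3,3]^2, I[3,4].
HN type (ℓ=4): μ^(1)=13; μ^(2)=1; μ^(3)=-5; μ^(4)=-11

((0, 0, 2, 0); (1, 0, 2, 2); (2, 2, 0, 0); (0, 1, 0, 0))


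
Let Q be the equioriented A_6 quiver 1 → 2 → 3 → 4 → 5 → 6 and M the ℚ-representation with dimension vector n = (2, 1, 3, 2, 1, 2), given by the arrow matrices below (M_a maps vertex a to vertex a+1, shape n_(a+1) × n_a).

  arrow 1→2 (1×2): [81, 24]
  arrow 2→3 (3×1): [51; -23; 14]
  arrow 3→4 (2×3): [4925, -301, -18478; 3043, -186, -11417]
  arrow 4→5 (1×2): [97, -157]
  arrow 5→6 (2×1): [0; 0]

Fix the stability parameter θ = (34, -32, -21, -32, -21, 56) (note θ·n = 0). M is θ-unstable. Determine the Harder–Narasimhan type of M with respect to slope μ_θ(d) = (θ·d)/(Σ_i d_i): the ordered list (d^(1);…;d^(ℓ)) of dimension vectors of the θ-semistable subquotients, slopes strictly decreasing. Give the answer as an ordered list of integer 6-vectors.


Via rank(M_{q-1}∘⋯∘M_p): M ≅ I[1,1], I[1,5], I[3,3], I[3,4], I[6,6]^2.
μ_θ-semistable layers: μ^(1)=56; μ^(2)=34; μ^(3)=-72/5; μ^(4)=-21; μ^(5)=-53/2

((0, 0, 0, 0, 0, 2); (1, 0, 0, 0, 0, 0); (1, 1, 1, 1, 1, 0); (0, 0, 1, 0, 0, 0); (0, 0, 1, 1, 0, 0))


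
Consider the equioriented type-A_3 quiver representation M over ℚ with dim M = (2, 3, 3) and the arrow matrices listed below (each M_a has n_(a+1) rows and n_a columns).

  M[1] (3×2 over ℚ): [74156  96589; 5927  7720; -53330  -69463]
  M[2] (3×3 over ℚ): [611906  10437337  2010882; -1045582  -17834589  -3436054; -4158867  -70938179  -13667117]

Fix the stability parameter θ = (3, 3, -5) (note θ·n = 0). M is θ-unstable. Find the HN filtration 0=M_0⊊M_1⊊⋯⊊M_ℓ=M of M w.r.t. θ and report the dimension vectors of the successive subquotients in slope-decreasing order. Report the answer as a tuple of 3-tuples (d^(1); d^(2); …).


Interval decomposition of M: I[1,2], I[1,3], I[2,3], I[3,3].
HN type (ℓ=4): μ^(1)=3; μ^(2)=1/3; μ^(3)=-1; μ^(4)=-5

((1, 1, 0); (1, 1, 1); (0, 1, 1); (0, 0, 1))


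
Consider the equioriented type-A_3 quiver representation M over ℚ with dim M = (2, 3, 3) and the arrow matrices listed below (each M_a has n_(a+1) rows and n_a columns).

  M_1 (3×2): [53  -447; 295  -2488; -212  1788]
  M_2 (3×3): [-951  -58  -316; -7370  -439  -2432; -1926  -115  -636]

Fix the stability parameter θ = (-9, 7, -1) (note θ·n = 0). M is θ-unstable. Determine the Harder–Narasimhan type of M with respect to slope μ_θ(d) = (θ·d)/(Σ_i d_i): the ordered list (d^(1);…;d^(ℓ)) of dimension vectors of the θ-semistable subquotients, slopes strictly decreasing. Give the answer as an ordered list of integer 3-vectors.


Via rank(M_{q-1}∘⋯∘M_p): M ≅ I[1,3]^2, I[2,3].
μ_θ-semistable layers: μ^(1)=3; μ^(2)=-9

((0, 3, 3); (2, 0, 0))


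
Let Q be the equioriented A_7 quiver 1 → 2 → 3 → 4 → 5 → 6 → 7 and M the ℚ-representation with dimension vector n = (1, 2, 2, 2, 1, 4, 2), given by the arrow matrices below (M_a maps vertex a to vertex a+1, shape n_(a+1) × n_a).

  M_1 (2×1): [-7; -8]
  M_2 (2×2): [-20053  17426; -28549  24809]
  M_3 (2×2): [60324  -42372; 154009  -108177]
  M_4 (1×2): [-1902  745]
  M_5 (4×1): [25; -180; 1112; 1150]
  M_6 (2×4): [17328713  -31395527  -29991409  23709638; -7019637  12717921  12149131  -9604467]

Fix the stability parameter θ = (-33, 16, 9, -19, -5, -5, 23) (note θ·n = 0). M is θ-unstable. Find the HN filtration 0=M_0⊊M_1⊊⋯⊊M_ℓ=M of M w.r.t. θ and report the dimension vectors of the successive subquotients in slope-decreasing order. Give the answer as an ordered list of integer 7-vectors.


Interval decomposition of M: I[1,3], I[2,7], I[4,4], I[6,6]^2, I[6,7].
HN type (ℓ=6): μ^(1)=23; μ^(2)=25/2; μ^(3)=-4/5; μ^(4)=-5; μ^(5)=-19; μ^(6)=-33

((0, 0, 0, 0, 0, 0, 2); (0, 1, 1, 0, 0, 0, 0); (0, 1, 1, 1, 1, 1, 0); (0, 0, 0, 0, 0, 3, 0); (0, 0, 0, 1, 0, 0, 0); (1, 0, 0, 0, 0, 0, 0))


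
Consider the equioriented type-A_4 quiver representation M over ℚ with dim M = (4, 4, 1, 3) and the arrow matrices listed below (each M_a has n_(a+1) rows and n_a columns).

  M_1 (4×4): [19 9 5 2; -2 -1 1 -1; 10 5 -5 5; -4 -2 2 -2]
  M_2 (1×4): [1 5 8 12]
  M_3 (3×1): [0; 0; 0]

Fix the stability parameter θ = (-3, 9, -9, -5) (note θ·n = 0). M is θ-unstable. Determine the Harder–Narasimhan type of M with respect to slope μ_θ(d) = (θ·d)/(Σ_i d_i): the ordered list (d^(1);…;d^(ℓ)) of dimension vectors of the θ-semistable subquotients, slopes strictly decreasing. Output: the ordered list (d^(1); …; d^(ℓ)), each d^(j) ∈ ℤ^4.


Via rank(M_{q-1}∘⋯∘M_p): M ≅ I[1,1]^2, I[1,2], I[1,3], I[2,2]^2, I[4,4]^3.
μ_θ-semistable layers: μ^(1)=9; μ^(2)=0; μ^(3)=-3; μ^(4)=-5

((0, 3, 0, 0); (0, 1, 1, 0); (4, 0, 0, 0); (0, 0, 0, 3))


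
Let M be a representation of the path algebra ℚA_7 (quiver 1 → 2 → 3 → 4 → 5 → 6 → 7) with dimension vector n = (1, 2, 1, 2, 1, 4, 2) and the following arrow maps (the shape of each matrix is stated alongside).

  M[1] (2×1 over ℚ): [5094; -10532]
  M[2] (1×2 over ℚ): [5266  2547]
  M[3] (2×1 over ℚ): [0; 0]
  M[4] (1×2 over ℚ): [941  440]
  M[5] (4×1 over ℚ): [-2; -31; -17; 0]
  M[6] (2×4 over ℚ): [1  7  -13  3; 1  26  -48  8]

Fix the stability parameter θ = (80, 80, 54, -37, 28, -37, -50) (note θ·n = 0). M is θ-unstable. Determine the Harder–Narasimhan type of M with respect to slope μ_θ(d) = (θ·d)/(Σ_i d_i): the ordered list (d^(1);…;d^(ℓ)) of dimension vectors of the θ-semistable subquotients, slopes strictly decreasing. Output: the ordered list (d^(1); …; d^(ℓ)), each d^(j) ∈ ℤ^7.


Interval decomposition of M: I[1,2], I[2,3], I[4,4], I[4,7], I[6,6]^2, I[6,7].
HN type (ℓ=5): μ^(1)=80; μ^(2)=67; μ^(3)=-59/3; μ^(4)=-37; μ^(5)=-87/2

((1, 1, 0, 0, 0, 0, 0); (0, 1, 1, 0, 0, 0, 0); (0, 0, 0, 0, 1, 1, 1); (0, 0, 0, 2, 0, 2, 0); (0, 0, 0, 0, 0, 1, 1))


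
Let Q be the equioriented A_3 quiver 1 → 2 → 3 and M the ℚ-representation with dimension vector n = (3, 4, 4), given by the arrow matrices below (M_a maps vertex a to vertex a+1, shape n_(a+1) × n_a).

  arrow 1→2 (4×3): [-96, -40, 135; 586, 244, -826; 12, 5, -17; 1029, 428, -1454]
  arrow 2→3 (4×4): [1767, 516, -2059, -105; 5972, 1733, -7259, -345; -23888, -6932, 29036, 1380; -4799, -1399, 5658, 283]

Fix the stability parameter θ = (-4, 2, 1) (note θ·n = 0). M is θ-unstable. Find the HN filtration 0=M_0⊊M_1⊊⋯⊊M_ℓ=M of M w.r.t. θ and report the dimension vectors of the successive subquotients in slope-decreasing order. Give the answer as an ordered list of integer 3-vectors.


Barcode: M ≅ I[1,3]^3, I[2,2], I[3,3]. HN layers by μ_θ (4 steps, strictly decreasing):
  μ^(1)=2; μ^(2)=3/2; μ^(3)=1; μ^(4)=-4

((0, 1, 0); (0, 3, 3); (0, 0, 1); (3, 0, 0))


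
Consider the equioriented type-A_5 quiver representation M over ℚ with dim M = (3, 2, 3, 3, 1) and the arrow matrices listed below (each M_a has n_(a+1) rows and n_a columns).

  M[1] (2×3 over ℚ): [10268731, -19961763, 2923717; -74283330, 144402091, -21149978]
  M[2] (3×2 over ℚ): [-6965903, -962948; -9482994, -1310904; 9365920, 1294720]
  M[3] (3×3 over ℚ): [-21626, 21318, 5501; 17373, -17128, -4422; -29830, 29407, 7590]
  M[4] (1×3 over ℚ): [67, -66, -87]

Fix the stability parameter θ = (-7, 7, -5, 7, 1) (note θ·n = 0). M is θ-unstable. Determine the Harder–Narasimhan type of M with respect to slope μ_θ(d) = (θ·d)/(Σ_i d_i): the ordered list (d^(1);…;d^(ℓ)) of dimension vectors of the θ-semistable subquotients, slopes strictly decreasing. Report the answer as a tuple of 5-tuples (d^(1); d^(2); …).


Interval decomposition of M: I[1,1], I[1,2], I[1,4], I[3,4], I[3,5].
HN type (ℓ=5): μ^(1)=7; μ^(2)=4; μ^(3)=1; μ^(4)=-5; μ^(5)=-7

((0, 1, 0, 2, 0); (0, 0, 0, 1, 1); (0, 1, 1, 0, 0); (0, 0, 2, 0, 0); (3, 0, 0, 0, 0))


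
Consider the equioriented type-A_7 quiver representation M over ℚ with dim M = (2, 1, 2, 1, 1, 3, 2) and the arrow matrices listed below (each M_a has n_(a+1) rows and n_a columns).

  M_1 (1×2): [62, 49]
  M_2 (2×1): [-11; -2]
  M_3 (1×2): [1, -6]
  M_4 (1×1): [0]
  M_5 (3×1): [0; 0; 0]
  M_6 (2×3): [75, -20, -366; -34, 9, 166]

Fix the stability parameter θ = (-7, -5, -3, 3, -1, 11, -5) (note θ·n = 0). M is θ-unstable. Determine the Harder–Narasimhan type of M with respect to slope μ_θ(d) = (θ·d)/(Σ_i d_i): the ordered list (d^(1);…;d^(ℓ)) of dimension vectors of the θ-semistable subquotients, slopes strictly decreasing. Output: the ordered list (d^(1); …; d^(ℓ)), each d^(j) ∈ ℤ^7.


Via rank(M_{q-1}∘⋯∘M_p): M ≅ I[1,1], I[1,4], I[3,3], I[5,5], I[6,6], I[6,7]^2.
μ_θ-semistable layers: μ^(1)=11; μ^(2)=3; μ^(3)=-1; μ^(4)=-3; μ^(5)=-5; μ^(6)=-7

((0, 0, 0, 0, 0, 1, 0); (0, 0, 0, 1, 0, 2, 2); (0, 0, 0, 0, 1, 0, 0); (0, 0, 2, 0, 0, 0, 0); (0, 1, 0, 0, 0, 0, 0); (2, 0, 0, 0, 0, 0, 0))


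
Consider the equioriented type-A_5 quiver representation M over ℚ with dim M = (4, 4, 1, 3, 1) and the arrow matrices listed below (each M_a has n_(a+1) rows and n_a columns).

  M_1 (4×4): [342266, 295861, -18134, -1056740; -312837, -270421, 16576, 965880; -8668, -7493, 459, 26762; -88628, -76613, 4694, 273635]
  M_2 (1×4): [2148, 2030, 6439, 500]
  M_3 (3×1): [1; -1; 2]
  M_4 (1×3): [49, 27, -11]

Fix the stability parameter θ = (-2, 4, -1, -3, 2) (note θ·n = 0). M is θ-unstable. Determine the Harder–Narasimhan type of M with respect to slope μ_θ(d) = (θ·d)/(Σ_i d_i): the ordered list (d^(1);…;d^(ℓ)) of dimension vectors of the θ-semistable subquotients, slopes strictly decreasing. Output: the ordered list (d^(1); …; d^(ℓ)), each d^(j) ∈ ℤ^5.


Interval decomposition of M: I[1,2]^3, I[1,4], I[4,4], I[4,5].
HN type (ℓ=5): μ^(1)=4; μ^(2)=2; μ^(3)=0; μ^(4)=-2; μ^(5)=-3

((0, 3, 0, 0, 0); (0, 0, 0, 0, 1); (0, 1, 1, 1, 0); (4, 0, 0, 0, 0); (0, 0, 0, 2, 0))


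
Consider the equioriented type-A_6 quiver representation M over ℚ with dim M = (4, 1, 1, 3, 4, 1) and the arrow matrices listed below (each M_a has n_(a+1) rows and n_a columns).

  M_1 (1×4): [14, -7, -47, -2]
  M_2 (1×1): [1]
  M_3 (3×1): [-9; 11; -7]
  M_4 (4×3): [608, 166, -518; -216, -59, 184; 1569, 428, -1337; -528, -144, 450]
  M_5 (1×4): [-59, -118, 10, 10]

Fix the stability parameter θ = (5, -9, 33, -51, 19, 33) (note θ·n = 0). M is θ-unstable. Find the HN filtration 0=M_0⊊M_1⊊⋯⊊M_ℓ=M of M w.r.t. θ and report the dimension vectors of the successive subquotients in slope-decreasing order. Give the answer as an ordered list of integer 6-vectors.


Barcode: M ≅ I[1,1]^3, I[1,6], I[4,5]^2, I[5,5]. HN layers by μ_θ (5 steps, strictly decreasing):
  μ^(1)=33; μ^(2)=19; μ^(3)=5; μ^(4)=-11/2; μ^(5)=-51

((0, 0, 0, 0, 0, 1); (0, 0, 0, 0, 4, 0); (3, 0, 0, 0, 0, 0); (1, 1, 1, 1, 0, 0); (0, 0, 0, 2, 0, 0))


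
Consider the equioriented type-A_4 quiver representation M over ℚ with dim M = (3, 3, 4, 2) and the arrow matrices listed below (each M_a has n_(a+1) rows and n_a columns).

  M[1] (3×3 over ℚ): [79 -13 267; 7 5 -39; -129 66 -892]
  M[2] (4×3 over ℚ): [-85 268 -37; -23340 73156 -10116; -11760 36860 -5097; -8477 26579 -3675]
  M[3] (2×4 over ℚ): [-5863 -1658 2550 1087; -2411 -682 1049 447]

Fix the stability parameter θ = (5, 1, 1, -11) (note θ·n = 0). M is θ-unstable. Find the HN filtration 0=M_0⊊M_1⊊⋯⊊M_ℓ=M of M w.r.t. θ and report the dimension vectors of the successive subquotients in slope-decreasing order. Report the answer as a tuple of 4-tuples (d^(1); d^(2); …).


Barcode: M ≅ I[1,1], I[1,4]^2, I[2,3], I[3,3]. HN layers by μ_θ (3 steps, strictly decreasing):
  μ^(1)=5; μ^(2)=1; μ^(3)=-1

((1, 0, 0, 0); (0, 1, 2, 0); (2, 2, 2, 2))


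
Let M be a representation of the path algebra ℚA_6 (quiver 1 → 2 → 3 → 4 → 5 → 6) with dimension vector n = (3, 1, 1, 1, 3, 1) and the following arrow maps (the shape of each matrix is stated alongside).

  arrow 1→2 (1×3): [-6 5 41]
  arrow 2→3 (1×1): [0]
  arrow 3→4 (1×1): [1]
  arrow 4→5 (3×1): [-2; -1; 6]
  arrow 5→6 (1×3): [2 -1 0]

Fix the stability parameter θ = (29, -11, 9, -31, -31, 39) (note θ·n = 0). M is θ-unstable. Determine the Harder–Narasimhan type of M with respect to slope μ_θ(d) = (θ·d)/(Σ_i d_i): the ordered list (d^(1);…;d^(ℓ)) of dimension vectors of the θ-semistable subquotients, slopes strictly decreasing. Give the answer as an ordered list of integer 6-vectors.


Via rank(M_{q-1}∘⋯∘M_p): M ≅ I[1,1]^2, I[1,2], I[3,6], I[5,5]^2.
μ_θ-semistable layers: μ^(1)=39; μ^(2)=29; μ^(3)=9; μ^(4)=-53/3; μ^(5)=-31

((0, 0, 0, 0, 0, 1); (2, 0, 0, 0, 0, 0); (1, 1, 0, 0, 0, 0); (0, 0, 1, 1, 1, 0); (0, 0, 0, 0, 2, 0))


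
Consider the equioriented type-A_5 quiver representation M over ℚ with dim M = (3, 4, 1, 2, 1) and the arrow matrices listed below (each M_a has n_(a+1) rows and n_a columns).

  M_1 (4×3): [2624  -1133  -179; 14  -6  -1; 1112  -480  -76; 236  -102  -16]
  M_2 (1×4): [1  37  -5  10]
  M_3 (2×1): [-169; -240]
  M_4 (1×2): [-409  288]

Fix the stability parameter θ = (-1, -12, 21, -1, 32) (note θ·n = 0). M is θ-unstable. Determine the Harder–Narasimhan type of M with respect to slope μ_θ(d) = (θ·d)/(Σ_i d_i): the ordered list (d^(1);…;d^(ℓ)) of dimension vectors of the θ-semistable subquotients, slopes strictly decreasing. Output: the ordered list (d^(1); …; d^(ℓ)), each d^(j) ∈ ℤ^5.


Barcode: M ≅ I[1,1], I[1,2], I[1,5], I[2,2]^2, I[4,4]. HN layers by μ_θ (5 steps, strictly decreasing):
  μ^(1)=32; μ^(2)=10; μ^(3)=-1; μ^(4)=-13/2; μ^(5)=-12

((0, 0, 0, 0, 1); (0, 0, 1, 1, 0); (1, 0, 0, 1, 0); (2, 2, 0, 0, 0); (0, 2, 0, 0, 0))


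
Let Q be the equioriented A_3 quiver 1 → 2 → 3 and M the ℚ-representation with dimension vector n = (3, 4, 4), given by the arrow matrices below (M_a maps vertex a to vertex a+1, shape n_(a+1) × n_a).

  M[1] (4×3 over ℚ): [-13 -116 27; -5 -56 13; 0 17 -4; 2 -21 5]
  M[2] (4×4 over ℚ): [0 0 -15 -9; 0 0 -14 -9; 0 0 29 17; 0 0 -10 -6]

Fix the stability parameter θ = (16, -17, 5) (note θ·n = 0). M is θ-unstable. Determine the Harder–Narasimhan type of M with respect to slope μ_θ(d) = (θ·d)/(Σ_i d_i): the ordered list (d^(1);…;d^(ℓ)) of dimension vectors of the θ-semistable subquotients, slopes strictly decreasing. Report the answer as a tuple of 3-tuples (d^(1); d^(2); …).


Via rank(M_{q-1}∘⋯∘M_p): M ≅ I[1,2], I[1,3]^2, I[2,2], I[3,3]^2.
μ_θ-semistable layers: μ^(1)=5; μ^(2)=-1/2; μ^(3)=-17

((0, 0, 4); (3, 3, 0); (0, 1, 0))


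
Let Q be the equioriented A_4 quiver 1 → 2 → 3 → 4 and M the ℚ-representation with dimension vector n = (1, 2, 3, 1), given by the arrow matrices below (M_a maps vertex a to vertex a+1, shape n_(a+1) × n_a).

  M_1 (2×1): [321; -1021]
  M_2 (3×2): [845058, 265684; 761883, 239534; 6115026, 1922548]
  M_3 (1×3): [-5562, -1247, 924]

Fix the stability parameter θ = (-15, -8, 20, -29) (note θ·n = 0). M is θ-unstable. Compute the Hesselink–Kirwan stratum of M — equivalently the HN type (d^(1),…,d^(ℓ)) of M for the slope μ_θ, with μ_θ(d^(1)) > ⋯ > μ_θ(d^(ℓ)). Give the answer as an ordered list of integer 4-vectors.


Via rank(M_{q-1}∘⋯∘M_p): M ≅ I[1,4], I[2,2], I[3,3]^2.
μ_θ-semistable layers: μ^(1)=20; μ^(2)=-9/2; μ^(3)=-8; μ^(4)=-15

((0, 0, 2, 0); (0, 0, 1, 1); (0, 2, 0, 0); (1, 0, 0, 0))


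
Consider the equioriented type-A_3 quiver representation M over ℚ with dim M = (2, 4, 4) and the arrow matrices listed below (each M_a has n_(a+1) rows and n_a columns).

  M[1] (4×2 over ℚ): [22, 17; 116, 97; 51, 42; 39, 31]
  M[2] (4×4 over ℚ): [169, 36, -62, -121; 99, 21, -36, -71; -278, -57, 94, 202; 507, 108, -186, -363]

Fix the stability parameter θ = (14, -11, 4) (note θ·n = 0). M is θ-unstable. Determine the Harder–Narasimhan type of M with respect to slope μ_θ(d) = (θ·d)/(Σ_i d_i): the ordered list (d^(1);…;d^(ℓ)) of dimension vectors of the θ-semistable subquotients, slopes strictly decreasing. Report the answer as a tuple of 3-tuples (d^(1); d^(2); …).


Barcode: M ≅ I[1,3]^2, I[2,2]^2, I[3,3]^2. HN layers by μ_θ (3 steps, strictly decreasing):
  μ^(1)=4; μ^(2)=3/2; μ^(3)=-11

((0, 0, 4); (2, 2, 0); (0, 2, 0))


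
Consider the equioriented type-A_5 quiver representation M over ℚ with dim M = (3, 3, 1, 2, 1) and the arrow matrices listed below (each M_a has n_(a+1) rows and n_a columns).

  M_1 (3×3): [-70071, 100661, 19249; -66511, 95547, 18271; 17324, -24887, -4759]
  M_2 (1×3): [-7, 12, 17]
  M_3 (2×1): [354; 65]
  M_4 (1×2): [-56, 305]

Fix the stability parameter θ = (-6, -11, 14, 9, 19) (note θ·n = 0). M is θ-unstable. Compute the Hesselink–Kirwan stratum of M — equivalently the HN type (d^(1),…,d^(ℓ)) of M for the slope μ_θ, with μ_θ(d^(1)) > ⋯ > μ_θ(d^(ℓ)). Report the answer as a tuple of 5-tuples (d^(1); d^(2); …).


Interval decomposition of M: I[1,2]^2, I[1,5], I[4,4].
HN type (ℓ=4): μ^(1)=19; μ^(2)=23/2; μ^(3)=9; μ^(4)=-17/2

((0, 0, 0, 0, 1); (0, 0, 1, 1, 0); (0, 0, 0, 1, 0); (3, 3, 0, 0, 0))


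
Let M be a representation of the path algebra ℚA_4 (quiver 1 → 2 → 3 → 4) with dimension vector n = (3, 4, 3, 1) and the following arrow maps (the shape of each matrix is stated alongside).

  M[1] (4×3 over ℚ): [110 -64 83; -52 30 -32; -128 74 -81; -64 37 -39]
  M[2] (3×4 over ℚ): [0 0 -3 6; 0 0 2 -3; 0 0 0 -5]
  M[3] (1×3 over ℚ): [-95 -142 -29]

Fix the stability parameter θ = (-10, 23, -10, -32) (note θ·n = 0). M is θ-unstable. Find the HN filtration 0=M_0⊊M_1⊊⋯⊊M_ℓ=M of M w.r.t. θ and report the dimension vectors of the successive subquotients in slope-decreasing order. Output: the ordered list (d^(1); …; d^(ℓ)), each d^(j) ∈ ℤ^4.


Via rank(M_{q-1}∘⋯∘M_p): M ≅ I[1,2], I[1,3], I[1,4], I[2,2], I[3,3].
μ_θ-semistable layers: μ^(1)=23; μ^(2)=13/2; μ^(3)=-19/3; μ^(4)=-10

((0, 2, 0, 0); (0, 1, 1, 0); (0, 1, 1, 1); (3, 0, 1, 0))


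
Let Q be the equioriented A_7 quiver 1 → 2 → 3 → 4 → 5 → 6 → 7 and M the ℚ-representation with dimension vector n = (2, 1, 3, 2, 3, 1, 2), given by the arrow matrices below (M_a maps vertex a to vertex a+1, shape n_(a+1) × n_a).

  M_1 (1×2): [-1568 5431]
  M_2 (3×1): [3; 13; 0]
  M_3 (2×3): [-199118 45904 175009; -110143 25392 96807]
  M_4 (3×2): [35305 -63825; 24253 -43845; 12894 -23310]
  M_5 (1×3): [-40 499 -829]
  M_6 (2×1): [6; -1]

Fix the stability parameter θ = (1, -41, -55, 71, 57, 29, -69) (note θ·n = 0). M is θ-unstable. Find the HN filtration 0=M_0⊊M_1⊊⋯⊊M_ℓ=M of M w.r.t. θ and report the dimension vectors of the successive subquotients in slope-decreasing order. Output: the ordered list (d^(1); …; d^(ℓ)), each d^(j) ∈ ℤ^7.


Barcode: M ≅ I[1,1], I[1,7], I[3,3], I[3,4], I[5,5]^2, I[7,7]. HN layers by μ_θ (7 steps, strictly decreasing):
  μ^(1)=71; μ^(2)=57; μ^(3)=22; μ^(4)=1; μ^(5)=-95/3; μ^(6)=-55; μ^(7)=-69

((0, 0, 0, 1, 0, 0, 0); (0, 0, 0, 0, 2, 0, 0); (0, 0, 0, 1, 1, 1, 1); (1, 0, 0, 0, 0, 0, 0); (1, 1, 1, 0, 0, 0, 0); (0, 0, 2, 0, 0, 0, 0); (0, 0, 0, 0, 0, 0, 1))


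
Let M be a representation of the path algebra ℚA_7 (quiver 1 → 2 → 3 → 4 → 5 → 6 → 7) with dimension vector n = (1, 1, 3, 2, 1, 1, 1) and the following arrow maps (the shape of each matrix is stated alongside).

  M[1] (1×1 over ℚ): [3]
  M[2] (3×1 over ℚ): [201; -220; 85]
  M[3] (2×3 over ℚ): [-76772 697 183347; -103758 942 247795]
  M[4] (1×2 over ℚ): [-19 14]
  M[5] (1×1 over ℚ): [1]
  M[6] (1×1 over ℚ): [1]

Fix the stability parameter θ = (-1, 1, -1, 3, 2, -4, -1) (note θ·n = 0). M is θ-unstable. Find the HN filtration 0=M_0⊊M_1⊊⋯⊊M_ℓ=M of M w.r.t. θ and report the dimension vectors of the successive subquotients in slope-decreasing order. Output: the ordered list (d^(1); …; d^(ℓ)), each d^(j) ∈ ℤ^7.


Interval decomposition of M: I[1,7], I[3,3], I[3,4].
HN type (ℓ=3): μ^(1)=3; μ^(2)=0; μ^(3)=-1

((0, 0, 0, 1, 0, 0, 0); (0, 1, 1, 1, 1, 1, 1); (1, 0, 2, 0, 0, 0, 0))


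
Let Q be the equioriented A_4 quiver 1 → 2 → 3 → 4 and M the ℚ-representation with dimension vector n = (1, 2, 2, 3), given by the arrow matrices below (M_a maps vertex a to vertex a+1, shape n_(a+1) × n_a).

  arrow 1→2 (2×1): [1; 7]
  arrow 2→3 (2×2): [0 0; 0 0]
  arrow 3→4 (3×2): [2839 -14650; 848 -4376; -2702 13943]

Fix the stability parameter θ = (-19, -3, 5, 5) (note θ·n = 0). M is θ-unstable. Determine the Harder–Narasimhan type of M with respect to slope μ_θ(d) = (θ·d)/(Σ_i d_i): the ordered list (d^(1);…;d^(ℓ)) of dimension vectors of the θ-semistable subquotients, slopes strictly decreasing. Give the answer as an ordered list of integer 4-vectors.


Barcode: M ≅ I[1,2], I[2,2], I[3,4]^2, I[4,4]. HN layers by μ_θ (3 steps, strictly decreasing):
  μ^(1)=5; μ^(2)=-3; μ^(3)=-19

((0, 0, 2, 3); (0, 2, 0, 0); (1, 0, 0, 0))


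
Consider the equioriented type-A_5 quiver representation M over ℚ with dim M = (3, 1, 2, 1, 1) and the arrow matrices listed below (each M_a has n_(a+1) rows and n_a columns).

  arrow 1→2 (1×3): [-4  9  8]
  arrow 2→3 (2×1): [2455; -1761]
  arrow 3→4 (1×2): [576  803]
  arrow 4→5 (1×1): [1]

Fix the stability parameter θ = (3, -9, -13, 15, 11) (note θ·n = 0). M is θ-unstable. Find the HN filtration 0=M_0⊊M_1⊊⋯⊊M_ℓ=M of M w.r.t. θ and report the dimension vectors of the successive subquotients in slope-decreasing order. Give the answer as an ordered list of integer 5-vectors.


Barcode: M ≅ I[1,1]^2, I[1,5], I[3,3]. HN layers by μ_θ (4 steps, strictly decreasing):
  μ^(1)=13; μ^(2)=3; μ^(3)=-19/3; μ^(4)=-13

((0, 0, 0, 1, 1); (2, 0, 0, 0, 0); (1, 1, 1, 0, 0); (0, 0, 1, 0, 0))


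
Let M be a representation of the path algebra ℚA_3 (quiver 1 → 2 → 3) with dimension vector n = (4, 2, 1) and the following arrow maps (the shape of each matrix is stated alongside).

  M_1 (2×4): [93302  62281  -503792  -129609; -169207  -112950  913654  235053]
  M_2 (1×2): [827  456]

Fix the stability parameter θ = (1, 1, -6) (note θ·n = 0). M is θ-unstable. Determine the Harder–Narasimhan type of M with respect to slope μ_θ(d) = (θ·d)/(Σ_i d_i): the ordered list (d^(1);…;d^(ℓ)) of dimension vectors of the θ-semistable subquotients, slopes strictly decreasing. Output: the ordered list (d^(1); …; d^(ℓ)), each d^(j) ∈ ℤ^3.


Interval decomposition of M: I[1,1]^2, I[1,2], I[1,3].
HN type (ℓ=2): μ^(1)=1; μ^(2)=-4/3

((3, 1, 0); (1, 1, 1))


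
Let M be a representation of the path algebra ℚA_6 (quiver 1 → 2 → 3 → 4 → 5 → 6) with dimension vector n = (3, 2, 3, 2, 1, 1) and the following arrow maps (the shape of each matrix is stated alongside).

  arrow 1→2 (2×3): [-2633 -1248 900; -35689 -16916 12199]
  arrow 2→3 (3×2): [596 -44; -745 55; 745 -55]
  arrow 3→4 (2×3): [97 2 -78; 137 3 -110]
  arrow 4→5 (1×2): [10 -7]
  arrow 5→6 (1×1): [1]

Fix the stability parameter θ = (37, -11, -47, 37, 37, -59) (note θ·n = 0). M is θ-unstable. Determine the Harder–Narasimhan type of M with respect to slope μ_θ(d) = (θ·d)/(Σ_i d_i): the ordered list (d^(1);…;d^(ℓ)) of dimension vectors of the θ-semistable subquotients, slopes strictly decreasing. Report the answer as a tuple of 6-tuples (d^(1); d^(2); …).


Interval decomposition of M: I[1,1], I[1,2], I[1,6], I[3,3], I[3,4].
HN type (ℓ=5): μ^(1)=37; μ^(2)=13; μ^(3)=5; μ^(4)=-7; μ^(5)=-47

((1, 0, 0, 1, 0, 0); (1, 1, 0, 0, 0, 0); (0, 0, 0, 1, 1, 1); (1, 1, 1, 0, 0, 0); (0, 0, 2, 0, 0, 0))


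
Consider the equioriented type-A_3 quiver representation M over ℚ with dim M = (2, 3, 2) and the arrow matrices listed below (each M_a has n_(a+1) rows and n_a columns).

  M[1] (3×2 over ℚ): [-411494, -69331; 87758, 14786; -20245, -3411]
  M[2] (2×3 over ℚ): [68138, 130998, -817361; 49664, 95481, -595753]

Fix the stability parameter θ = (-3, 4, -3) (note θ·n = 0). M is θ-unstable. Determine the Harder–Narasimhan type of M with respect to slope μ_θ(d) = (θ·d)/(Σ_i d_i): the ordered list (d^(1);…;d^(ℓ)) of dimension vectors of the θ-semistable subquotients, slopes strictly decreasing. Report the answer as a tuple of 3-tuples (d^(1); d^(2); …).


Via rank(M_{q-1}∘⋯∘M_p): M ≅ I[1,3]^2, I[2,2].
μ_θ-semistable layers: μ^(1)=4; μ^(2)=1/2; μ^(3)=-3

((0, 1, 0); (0, 2, 2); (2, 0, 0))


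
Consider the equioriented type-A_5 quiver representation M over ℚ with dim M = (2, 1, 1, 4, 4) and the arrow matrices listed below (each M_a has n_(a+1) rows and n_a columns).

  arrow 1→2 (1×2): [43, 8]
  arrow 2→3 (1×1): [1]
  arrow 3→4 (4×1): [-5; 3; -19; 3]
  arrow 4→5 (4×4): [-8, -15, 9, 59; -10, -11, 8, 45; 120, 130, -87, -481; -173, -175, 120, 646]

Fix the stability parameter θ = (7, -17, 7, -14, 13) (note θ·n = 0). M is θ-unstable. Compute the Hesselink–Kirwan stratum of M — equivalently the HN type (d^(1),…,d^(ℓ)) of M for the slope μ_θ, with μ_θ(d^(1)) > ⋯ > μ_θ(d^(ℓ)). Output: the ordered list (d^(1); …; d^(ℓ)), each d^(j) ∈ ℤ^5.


Via rank(M_{q-1}∘⋯∘M_p): M ≅ I[1,1], I[1,5], I[4,5]^3.
μ_θ-semistable layers: μ^(1)=13; μ^(2)=7; μ^(3)=-7/2; μ^(4)=-5; μ^(5)=-14

((0, 0, 0, 0, 4); (1, 0, 0, 0, 0); (0, 0, 1, 1, 0); (1, 1, 0, 0, 0); (0, 0, 0, 3, 0))


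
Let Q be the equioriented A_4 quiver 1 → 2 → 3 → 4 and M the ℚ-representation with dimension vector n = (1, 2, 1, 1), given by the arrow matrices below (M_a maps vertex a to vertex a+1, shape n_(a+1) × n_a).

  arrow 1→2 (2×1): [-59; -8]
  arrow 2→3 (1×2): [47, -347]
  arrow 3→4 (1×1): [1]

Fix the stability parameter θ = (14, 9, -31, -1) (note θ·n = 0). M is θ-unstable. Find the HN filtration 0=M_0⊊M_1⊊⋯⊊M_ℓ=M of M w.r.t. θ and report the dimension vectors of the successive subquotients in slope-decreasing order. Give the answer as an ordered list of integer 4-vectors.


Barcode: M ≅ I[1,4], I[2,2]. HN layers by μ_θ (3 steps, strictly decreasing):
  μ^(1)=9; μ^(2)=-1; μ^(3)=-8/3

((0, 1, 0, 0); (0, 0, 0, 1); (1, 1, 1, 0))


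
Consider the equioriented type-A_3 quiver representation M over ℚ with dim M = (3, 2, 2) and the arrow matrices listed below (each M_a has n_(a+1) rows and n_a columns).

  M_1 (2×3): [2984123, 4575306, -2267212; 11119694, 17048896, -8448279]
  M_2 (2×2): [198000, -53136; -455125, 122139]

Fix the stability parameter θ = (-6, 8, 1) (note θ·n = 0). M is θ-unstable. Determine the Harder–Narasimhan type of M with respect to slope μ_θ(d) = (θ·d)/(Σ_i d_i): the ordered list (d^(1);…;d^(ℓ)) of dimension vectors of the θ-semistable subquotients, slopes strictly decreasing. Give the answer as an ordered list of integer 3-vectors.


Via rank(M_{q-1}∘⋯∘M_p): M ≅ I[1,1], I[1,2], I[1,3], I[3,3].
μ_θ-semistable layers: μ^(1)=8; μ^(2)=9/2; μ^(3)=1; μ^(4)=-6

((0, 1, 0); (0, 1, 1); (0, 0, 1); (3, 0, 0))


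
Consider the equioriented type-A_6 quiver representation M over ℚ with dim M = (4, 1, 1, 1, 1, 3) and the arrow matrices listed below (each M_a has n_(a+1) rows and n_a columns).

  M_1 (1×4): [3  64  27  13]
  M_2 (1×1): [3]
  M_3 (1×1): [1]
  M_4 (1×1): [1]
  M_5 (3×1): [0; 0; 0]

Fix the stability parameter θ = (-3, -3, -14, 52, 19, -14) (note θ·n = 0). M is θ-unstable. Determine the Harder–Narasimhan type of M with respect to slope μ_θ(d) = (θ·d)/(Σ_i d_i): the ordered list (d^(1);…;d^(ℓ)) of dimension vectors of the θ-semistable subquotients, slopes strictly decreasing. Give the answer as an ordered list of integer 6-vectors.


Barcode: M ≅ I[1,1]^3, I[1,5], I[6,6]^3. HN layers by μ_θ (4 steps, strictly decreasing):
  μ^(1)=71/2; μ^(2)=-3; μ^(3)=-20/3; μ^(4)=-14

((0, 0, 0, 1, 1, 0); (3, 0, 0, 0, 0, 0); (1, 1, 1, 0, 0, 0); (0, 0, 0, 0, 0, 3))


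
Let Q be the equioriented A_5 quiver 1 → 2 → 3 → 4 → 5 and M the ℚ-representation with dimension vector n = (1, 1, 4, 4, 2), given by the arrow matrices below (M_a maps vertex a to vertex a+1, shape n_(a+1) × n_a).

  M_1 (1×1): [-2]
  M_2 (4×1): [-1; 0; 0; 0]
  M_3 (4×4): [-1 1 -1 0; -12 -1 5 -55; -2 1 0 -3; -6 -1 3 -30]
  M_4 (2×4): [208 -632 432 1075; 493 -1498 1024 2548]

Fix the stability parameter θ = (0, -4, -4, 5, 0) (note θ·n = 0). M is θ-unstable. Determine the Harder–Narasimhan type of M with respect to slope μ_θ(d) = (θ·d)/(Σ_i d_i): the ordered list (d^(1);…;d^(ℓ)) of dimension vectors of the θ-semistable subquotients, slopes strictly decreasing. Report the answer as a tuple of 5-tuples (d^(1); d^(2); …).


Barcode: M ≅ I[1,5], I[3,4]^2, I[3,5]. HN layers by μ_θ (4 steps, strictly decreasing):
  μ^(1)=5; μ^(2)=5/2; μ^(3)=-8/3; μ^(4)=-4

((0, 0, 0, 2, 0); (0, 0, 0, 2, 2); (1, 1, 1, 0, 0); (0, 0, 3, 0, 0))


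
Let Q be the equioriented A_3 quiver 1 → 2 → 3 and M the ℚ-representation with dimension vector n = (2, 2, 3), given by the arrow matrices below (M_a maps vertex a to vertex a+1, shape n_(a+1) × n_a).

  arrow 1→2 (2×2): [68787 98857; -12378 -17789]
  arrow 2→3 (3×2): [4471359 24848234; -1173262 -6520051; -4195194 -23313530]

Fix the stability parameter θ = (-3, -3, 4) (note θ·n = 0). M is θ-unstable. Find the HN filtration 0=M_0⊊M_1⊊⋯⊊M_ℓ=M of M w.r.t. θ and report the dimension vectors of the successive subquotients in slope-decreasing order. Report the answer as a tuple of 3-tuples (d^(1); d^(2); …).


Via rank(M_{q-1}∘⋯∘M_p): M ≅ I[1,3]^2, I[3,3].
μ_θ-semistable layers: μ^(1)=4; μ^(2)=-3

((0, 0, 3); (2, 2, 0))


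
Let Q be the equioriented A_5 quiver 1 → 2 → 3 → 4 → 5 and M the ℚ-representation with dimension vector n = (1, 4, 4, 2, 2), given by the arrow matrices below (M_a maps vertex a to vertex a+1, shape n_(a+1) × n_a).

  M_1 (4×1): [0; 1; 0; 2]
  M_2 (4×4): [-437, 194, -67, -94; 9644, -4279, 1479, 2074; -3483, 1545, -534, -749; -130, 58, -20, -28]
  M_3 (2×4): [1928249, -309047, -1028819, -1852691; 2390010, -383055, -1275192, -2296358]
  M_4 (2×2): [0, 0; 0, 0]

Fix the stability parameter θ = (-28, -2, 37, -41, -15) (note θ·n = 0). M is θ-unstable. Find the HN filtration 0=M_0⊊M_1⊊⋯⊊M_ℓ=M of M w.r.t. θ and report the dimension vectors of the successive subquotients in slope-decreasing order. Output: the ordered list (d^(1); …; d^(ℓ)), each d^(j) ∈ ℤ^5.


Barcode: M ≅ I[1,4], I[2,2], I[2,3], I[2,4], I[3,3], I[5,5]^2. HN layers by μ_θ (4 steps, strictly decreasing):
  μ^(1)=37; μ^(2)=-2; μ^(3)=-15; μ^(4)=-28

((0, 0, 2, 0, 0); (0, 4, 2, 2, 0); (0, 0, 0, 0, 2); (1, 0, 0, 0, 0))


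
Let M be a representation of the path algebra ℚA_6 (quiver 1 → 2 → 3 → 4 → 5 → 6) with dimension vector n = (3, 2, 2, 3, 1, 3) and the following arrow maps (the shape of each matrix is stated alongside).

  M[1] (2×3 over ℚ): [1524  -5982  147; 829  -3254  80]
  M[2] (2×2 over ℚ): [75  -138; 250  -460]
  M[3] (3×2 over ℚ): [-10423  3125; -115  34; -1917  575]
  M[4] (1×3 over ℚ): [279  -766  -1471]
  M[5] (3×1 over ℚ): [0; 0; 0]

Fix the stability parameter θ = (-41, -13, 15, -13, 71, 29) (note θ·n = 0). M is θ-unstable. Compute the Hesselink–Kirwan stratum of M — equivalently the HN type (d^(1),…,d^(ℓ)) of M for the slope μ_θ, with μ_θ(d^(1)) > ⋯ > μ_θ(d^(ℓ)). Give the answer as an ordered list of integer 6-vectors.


Via rank(M_{q-1}∘⋯∘M_p): M ≅ I[1,1], I[1,2], I[1,4], I[3,5], I[4,4], I[6,6]^3.
μ_θ-semistable layers: μ^(1)=71; μ^(2)=29; μ^(3)=1; μ^(4)=-13; μ^(5)=-41

((0, 0, 0, 0, 1, 0); (0, 0, 0, 0, 0, 3); (0, 0, 2, 2, 0, 0); (0, 2, 0, 1, 0, 0); (3, 0, 0, 0, 0, 0))


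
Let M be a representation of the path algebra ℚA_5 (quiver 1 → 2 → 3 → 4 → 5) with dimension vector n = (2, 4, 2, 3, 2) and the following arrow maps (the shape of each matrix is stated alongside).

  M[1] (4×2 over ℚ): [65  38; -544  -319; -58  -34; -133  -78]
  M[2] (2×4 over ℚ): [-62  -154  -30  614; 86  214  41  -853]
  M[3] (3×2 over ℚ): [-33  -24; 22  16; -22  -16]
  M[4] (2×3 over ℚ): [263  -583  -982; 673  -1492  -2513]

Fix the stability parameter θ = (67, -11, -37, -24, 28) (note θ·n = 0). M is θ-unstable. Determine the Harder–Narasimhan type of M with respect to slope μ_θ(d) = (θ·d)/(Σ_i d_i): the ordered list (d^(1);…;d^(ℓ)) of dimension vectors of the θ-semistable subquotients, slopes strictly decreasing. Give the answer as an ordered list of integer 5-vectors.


Interval decomposition of M: I[1,3], I[1,5], I[2,2]^2, I[4,4], I[4,5].
HN type (ℓ=5): μ^(1)=28; μ^(2)=19/3; μ^(3)=-5/4; μ^(4)=-11; μ^(5)=-24

((0, 0, 0, 0, 2); (1, 1, 1, 0, 0); (1, 1, 1, 1, 0); (0, 2, 0, 0, 0); (0, 0, 0, 2, 0))


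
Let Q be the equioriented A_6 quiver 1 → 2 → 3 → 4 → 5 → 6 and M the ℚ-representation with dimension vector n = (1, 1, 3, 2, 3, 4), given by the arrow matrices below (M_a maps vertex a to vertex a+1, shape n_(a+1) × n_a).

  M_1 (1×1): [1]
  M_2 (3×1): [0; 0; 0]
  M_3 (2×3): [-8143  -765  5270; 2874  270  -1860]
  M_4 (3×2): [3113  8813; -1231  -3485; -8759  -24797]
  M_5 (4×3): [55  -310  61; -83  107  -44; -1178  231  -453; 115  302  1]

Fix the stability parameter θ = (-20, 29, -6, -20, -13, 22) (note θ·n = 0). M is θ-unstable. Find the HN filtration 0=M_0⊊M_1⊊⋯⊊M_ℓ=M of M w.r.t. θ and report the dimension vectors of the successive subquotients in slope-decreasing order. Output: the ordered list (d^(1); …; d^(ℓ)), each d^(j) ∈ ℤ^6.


Interval decomposition of M: I[1,2], I[3,3]^2, I[3,6], I[4,6], I[5,6], I[6,6].
HN type (ℓ=5): μ^(1)=29; μ^(2)=22; μ^(3)=-6; μ^(4)=-13; μ^(5)=-20

((0, 1, 0, 0, 0, 0); (0, 0, 0, 0, 0, 4); (0, 0, 2, 0, 0, 0); (0, 0, 1, 1, 3, 0); (1, 0, 0, 1, 0, 0))


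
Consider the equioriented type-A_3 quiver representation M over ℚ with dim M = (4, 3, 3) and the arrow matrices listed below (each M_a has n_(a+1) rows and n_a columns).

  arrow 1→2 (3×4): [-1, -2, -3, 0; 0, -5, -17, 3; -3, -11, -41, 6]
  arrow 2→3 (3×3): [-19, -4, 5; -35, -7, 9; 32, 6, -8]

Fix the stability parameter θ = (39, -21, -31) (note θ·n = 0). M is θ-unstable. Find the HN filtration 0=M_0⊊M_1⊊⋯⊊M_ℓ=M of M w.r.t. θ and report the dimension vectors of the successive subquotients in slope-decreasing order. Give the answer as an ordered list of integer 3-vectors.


Interval decomposition of M: I[1,1], I[1,2], I[1,3]^2, I[3,3].
HN type (ℓ=4): μ^(1)=39; μ^(2)=9; μ^(3)=-13/3; μ^(4)=-31

((1, 0, 0); (1, 1, 0); (2, 2, 2); (0, 0, 1))


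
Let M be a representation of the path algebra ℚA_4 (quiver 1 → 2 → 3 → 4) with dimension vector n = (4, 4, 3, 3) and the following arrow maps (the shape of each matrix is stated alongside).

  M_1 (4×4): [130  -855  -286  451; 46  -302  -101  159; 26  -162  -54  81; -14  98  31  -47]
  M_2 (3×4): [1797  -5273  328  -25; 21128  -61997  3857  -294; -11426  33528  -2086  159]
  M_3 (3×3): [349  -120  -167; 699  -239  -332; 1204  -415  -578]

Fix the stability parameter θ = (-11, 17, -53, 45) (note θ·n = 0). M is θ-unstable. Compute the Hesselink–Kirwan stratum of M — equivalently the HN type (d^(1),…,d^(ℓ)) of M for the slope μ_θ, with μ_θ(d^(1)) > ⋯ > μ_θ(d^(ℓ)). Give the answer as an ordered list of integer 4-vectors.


Via rank(M_{q-1}∘⋯∘M_p): M ≅ I[1,1], I[1,4]^3, I[2,2].
μ_θ-semistable layers: μ^(1)=45; μ^(2)=17; μ^(3)=-11; μ^(4)=-47/3

((0, 0, 0, 3); (0, 1, 0, 0); (1, 0, 0, 0); (3, 3, 3, 0))


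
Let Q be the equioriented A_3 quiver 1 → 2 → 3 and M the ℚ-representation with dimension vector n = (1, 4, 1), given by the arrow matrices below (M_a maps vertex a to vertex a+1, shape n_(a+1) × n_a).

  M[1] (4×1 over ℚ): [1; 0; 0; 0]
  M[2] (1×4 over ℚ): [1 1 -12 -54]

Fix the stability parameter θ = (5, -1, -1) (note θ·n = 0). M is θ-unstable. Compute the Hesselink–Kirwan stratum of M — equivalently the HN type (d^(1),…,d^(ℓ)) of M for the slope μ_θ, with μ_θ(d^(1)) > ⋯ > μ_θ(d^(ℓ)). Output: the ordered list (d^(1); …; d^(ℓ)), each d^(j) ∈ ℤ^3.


Via rank(M_{q-1}∘⋯∘M_p): M ≅ I[1,3], I[2,2]^3.
μ_θ-semistable layers: μ^(1)=1; μ^(2)=-1

((1, 1, 1); (0, 3, 0))


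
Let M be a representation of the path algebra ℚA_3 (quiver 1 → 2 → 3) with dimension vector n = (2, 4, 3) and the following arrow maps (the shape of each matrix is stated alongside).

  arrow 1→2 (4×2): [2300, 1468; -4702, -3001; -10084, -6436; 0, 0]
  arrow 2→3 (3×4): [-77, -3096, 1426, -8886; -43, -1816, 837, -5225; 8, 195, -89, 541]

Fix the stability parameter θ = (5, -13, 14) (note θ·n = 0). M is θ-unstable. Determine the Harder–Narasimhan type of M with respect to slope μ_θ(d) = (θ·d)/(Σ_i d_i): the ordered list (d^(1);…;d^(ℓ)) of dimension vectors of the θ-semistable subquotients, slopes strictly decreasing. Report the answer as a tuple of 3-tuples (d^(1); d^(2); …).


Interval decomposition of M: I[1,3]^2, I[2,2], I[2,3].
HN type (ℓ=3): μ^(1)=14; μ^(2)=-4; μ^(3)=-13

((0, 0, 3); (2, 2, 0); (0, 2, 0))


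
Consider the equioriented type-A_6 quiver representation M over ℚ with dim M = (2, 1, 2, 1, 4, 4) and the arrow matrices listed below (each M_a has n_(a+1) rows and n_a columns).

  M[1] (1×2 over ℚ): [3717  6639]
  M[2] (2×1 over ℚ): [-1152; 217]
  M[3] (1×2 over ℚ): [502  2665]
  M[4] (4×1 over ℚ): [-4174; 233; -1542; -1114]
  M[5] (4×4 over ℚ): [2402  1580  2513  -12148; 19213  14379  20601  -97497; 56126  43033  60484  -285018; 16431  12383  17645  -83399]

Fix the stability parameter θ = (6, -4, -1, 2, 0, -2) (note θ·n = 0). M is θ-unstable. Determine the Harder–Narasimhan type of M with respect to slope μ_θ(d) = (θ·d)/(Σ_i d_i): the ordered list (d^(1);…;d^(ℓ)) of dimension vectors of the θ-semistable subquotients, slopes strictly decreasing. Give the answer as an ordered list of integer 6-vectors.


Interval decomposition of M: I[1,1], I[1,6], I[3,3], I[5,6]^3.
HN type (ℓ=3): μ^(1)=6; μ^(2)=1/6; μ^(3)=-1

((1, 0, 0, 0, 0, 0); (1, 1, 1, 1, 1, 1); (0, 0, 1, 0, 3, 3))


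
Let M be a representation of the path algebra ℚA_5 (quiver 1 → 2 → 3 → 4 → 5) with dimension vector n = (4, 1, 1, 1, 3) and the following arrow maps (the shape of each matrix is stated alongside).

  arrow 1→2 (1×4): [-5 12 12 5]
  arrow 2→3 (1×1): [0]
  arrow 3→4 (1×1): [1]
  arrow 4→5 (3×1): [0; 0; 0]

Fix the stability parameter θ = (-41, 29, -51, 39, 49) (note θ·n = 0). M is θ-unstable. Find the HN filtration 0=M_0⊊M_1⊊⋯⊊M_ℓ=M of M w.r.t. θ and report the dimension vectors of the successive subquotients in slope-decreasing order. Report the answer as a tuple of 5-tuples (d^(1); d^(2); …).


Via rank(M_{q-1}∘⋯∘M_p): M ≅ I[1,1]^3, I[1,2], I[3,4], I[5,5]^3.
μ_θ-semistable layers: μ^(1)=49; μ^(2)=39; μ^(3)=29; μ^(4)=-41; μ^(5)=-51

((0, 0, 0, 0, 3); (0, 0, 0, 1, 0); (0, 1, 0, 0, 0); (4, 0, 0, 0, 0); (0, 0, 1, 0, 0))


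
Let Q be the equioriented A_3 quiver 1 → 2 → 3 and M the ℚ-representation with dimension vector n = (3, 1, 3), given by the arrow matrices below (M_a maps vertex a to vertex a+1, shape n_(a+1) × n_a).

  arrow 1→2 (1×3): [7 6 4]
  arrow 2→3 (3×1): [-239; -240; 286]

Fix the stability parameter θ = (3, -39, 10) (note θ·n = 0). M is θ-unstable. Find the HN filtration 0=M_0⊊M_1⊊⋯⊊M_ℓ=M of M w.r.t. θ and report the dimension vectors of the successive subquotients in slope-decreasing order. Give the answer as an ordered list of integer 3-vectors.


Interval decomposition of M: I[1,1]^2, I[1,3], I[3,3]^2.
HN type (ℓ=3): μ^(1)=10; μ^(2)=3; μ^(3)=-18

((0, 0, 3); (2, 0, 0); (1, 1, 0))
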